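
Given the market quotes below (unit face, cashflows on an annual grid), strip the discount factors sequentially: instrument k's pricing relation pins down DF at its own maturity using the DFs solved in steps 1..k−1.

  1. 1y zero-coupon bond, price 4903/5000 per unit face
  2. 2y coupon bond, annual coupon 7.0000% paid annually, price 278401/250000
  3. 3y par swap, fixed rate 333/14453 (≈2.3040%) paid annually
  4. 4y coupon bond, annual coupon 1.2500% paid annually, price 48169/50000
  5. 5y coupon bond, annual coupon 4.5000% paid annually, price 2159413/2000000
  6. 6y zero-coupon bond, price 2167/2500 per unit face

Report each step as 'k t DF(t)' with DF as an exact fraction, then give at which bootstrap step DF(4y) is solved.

1 1 4903/5000
2 2 4883/5000
3 3 4667/5000
4 4 4579/5000
5 5 8693/10000
6 6 2167/2500
DF(4y) is solved at step 4

step 1 [1y] zero: DF = P = 4903/5000 ≈ 0.980600
step 2 [2y] bond c/1=7/100: DF=(278401/250000 − 7/100·(0.980600))/(1+7/100) = 4883/5000 ≈ 0.976600
step 3 [3y] swap r/1=333/14453: DF=(1 − 333/14453·(0.980600+0.976600))/(1+333/14453) = 4667/5000 ≈ 0.933400
step 4 [4y] bond c/1=1/80: DF=(48169/50000 − 1/80·(0.980600+0.976600+0.933400))/(1+1/80) = 4579/5000 ≈ 0.915800
step 5 [5y] bond c/1=9/200: DF=(2159413/2000000 − 9/200·(0.980600+0.976600+0.933400+0.915800))/(1+9/200) = 8693/10000 ≈ 0.869300
step 6 [6y] zero: DF = P = 2167/2500 ≈ 0.866800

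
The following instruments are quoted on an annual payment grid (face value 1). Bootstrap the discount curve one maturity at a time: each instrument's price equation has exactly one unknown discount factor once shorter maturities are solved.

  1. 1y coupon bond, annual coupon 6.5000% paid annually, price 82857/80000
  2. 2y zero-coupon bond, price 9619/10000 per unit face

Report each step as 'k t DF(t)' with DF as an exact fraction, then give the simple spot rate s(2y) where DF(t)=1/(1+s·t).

1 1 389/400
2 2 9619/10000
s(2y) = (1/(9619/10000) − 1)/(2) = 381/19238 ≈ 1.9805%

step 1 [1y] bond c/1=13/200: DF=(82857/80000 − 13/200·(0))/(1+13/200) = 389/400 ≈ 0.972500
step 2 [2y] zero: DF = P = 9619/10000 ≈ 0.961900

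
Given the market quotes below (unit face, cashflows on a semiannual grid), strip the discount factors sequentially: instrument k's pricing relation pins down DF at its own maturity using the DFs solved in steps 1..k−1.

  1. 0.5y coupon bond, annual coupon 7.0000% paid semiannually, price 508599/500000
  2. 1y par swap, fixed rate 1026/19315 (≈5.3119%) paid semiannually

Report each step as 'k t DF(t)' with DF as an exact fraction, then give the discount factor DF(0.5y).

step 1 [0.5y] bond c/2=7/200: DF=(508599/500000 − 7/200·(0))/(1+7/200) = 2457/2500 ≈ 0.982800
step 2 [1y] swap r/2=513/19315: DF=(1 − 513/19315·(0.982800))/(1+513/19315) = 9487/10000 ≈ 0.948700

1 1/2 2457/2500
2 1 9487/10000
DF(0.5y) = 2457/2500 ≈ 0.982800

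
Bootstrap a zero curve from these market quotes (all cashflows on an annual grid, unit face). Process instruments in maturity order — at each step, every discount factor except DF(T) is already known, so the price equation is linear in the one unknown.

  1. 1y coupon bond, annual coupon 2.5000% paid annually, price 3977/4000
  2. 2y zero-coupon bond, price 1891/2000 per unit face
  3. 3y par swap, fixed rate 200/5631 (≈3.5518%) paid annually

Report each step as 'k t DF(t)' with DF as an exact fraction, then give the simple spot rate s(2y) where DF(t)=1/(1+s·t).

1 1 97/100
2 2 1891/2000
3 3 9/10
s(2y) = (1/(1891/2000) − 1)/(2) = 109/3782 ≈ 2.8821%

step 1 [1y] bond c/1=1/40: DF=(3977/4000 − 1/40·(0))/(1+1/40) = 97/100 ≈ 0.970000
step 2 [2y] zero: DF = P = 1891/2000 ≈ 0.945500
step 3 [3y] swap r/1=200/5631: DF=(1 − 200/5631·(0.970000+0.945500))/(1+200/5631) = 9/10 ≈ 0.900000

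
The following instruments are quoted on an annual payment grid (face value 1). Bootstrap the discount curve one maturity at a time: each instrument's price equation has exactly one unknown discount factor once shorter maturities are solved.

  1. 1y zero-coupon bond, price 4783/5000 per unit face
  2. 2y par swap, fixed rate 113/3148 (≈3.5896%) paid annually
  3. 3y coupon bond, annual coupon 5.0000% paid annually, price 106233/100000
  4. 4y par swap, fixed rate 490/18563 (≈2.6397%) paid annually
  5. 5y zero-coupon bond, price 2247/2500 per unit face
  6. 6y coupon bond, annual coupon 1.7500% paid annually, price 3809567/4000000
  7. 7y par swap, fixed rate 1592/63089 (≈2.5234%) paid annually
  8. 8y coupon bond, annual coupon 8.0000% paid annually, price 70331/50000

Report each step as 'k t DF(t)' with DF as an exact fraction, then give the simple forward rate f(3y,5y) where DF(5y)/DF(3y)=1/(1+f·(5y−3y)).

step 1 [1y] zero: DF = P = 4783/5000 ≈ 0.956600
step 2 [2y] swap r/1=113/3148: DF=(1 − 113/3148·(0.956600))/(1+113/3148) = 4661/5000 ≈ 0.932200
step 3 [3y] bond c/1=1/20: DF=(106233/100000 − 1/20·(0.956600+0.932200))/(1+1/20) = 4609/5000 ≈ 0.921800
step 4 [4y] swap r/1=490/18563: DF=(1 − 490/18563·(0.956600+0.932200+0.921800))/(1+490/18563) = 451/500 ≈ 0.902000
step 5 [5y] zero: DF = P = 2247/2500 ≈ 0.898800
step 6 [6y] bond c/1=7/400: DF=(3809567/4000000 − 7/400·(0.956600+0.932200+0.921800+0.902000+0.898800))/(1+7/400) = 8567/10000 ≈ 0.856700
step 7 [7y] swap r/1=1592/63089: DF=(1 − 1592/63089·(0.956600+0.932200+0.921800+0.902000+0.898800+0.856700))/(1+1592/63089) = 1051/1250 ≈ 0.840800
step 8 [8y] bond c/1=2/25: DF=(70331/50000 − 2/25·(0.956600+0.932200+0.921800+0.902000+0.898800+0.856700+0.840800))/(1+2/25) = 8351/10000 ≈ 0.835100

1 1 4783/5000
2 2 4661/5000
3 3 4609/5000
4 4 451/500
5 5 2247/2500
6 6 8567/10000
7 7 1051/1250
8 8 8351/10000
f(3y,5y) = ((4609/5000)/(2247/2500) − 1)/(2) = 115/8988 ≈ 1.2795%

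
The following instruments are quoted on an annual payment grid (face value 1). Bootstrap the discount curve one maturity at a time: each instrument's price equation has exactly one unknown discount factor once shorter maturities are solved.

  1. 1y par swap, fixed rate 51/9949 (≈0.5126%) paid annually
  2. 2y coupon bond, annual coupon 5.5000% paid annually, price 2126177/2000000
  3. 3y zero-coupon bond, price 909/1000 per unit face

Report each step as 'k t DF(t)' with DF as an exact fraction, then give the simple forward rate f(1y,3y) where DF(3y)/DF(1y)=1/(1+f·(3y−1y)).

step 1 [1y] swap r/1=51/9949: DF=(1 − 51/9949·(0))/(1+51/9949) = 9949/10000 ≈ 0.994900
step 2 [2y] bond c/1=11/200: DF=(2126177/2000000 − 11/200·(0.994900))/(1+11/200) = 4779/5000 ≈ 0.955800
step 3 [3y] zero: DF = P = 909/1000 ≈ 0.909000

1 1 9949/10000
2 2 4779/5000
3 3 909/1000
f(1y,3y) = ((9949/10000)/(909/1000) − 1)/(2) = 859/18180 ≈ 4.7250%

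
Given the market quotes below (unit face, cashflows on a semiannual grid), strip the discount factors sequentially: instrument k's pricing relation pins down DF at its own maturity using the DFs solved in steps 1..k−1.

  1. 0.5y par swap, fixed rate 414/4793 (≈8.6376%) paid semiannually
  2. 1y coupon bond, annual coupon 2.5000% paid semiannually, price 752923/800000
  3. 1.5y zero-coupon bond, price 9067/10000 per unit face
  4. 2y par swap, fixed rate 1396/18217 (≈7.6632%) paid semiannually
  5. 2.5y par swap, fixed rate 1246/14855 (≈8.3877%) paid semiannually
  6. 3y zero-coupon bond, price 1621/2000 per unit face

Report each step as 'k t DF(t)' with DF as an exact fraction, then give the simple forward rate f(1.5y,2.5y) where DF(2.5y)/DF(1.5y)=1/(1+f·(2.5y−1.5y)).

step 1 [0.5y] swap r/2=207/4793: DF=(1 − 207/4793·(0))/(1+207/4793) = 4793/5000 ≈ 0.958600
step 2 [1y] bond c/2=1/80: DF=(752923/800000 − 1/80·(0.958600))/(1+1/80) = 9177/10000 ≈ 0.917700
step 3 [1.5y] zero: DF = P = 9067/10000 ≈ 0.906700
step 4 [2y] swap r/2=698/18217: DF=(1 − 698/18217·(0.958600+0.917700+0.906700))/(1+698/18217) = 2151/2500 ≈ 0.860400
step 5 [2.5y] swap r/2=623/14855: DF=(1 − 623/14855·(0.958600+0.917700+0.906700+0.860400))/(1+623/14855) = 8131/10000 ≈ 0.813100
step 6 [3y] zero: DF = P = 1621/2000 ≈ 0.810500

1 1/2 4793/5000
2 1 9177/10000
3 3/2 9067/10000
4 2 2151/2500
5 5/2 8131/10000
6 3 1621/2000
f(1.5y,2.5y) = ((9067/10000)/(8131/10000) − 1)/(1) = 936/8131 ≈ 11.5115%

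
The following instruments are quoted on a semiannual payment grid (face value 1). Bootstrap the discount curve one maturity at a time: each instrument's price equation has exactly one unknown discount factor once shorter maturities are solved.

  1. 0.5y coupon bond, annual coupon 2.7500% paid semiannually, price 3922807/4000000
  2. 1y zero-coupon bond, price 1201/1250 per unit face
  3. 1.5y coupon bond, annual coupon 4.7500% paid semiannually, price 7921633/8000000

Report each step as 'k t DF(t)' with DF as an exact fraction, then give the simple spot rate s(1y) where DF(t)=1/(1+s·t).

1 1/2 4837/5000
2 1 1201/1250
3 3/2 369/400
s(1y) = (1/(1201/1250) − 1)/(1) = 49/1201 ≈ 4.0799%

step 1 [0.5y] bond c/2=11/800: DF=(3922807/4000000 − 11/800·(0))/(1+11/800) = 4837/5000 ≈ 0.967400
step 2 [1y] zero: DF = P = 1201/1250 ≈ 0.960800
step 3 [1.5y] bond c/2=19/800: DF=(7921633/8000000 − 19/800·(0.967400+0.960800))/(1+19/800) = 369/400 ≈ 0.922500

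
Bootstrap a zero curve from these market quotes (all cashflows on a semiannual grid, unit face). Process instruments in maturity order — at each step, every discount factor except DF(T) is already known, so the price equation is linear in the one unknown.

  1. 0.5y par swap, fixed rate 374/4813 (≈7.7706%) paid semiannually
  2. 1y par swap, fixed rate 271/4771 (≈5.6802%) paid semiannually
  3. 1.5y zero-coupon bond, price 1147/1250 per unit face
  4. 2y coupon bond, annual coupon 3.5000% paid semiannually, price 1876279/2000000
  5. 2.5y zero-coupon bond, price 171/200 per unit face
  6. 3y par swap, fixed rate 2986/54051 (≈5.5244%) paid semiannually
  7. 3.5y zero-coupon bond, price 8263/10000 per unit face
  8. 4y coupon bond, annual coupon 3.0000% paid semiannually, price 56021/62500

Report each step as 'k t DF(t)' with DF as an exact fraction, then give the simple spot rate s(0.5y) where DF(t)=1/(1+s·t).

step 1 [0.5y] swap r/2=187/4813: DF=(1 − 187/4813·(0))/(1+187/4813) = 4813/5000 ≈ 0.962600
step 2 [1y] swap r/2=271/9542: DF=(1 − 271/9542·(0.962600))/(1+271/9542) = 4729/5000 ≈ 0.945800
step 3 [1.5y] zero: DF = P = 1147/1250 ≈ 0.917600
step 4 [2y] bond c/2=7/400: DF=(1876279/2000000 − 7/400·(0.962600+0.945800+0.917600))/(1+7/400) = 4367/5000 ≈ 0.873400
step 5 [2.5y] zero: DF = P = 171/200 ≈ 0.855000
step 6 [3y] swap r/2=1493/54051: DF=(1 − 1493/54051·(0.962600+0.945800+0.917600+0.873400+0.855000))/(1+1493/54051) = 8507/10000 ≈ 0.850700
step 7 [3.5y] zero: DF = P = 8263/10000 ≈ 0.826300
step 8 [4y] bond c/2=3/200: DF=(56021/62500 − 3/200·(0.962600+0.945800+0.917600+0.873400+0.855000+0.850700+0.826300))/(1+3/200) = 791/1000 ≈ 0.791000

1 1/2 4813/5000
2 1 4729/5000
3 3/2 1147/1250
4 2 4367/5000
5 5/2 171/200
6 3 8507/10000
7 7/2 8263/10000
8 4 791/1000
s(0.5y) = (1/(4813/5000) − 1)/(1/2) = 374/4813 ≈ 7.7706%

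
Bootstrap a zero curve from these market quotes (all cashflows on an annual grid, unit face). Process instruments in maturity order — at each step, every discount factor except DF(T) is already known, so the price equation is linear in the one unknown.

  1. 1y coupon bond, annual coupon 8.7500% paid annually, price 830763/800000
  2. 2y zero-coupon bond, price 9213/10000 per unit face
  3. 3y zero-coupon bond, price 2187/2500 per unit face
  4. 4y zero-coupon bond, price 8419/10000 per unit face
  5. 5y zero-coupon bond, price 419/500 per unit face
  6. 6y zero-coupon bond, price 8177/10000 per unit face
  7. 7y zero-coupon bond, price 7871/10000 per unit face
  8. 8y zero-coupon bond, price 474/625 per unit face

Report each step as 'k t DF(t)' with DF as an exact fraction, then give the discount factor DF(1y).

step 1 [1y] bond c/1=7/80: DF=(830763/800000 − 7/80·(0))/(1+7/80) = 9549/10000 ≈ 0.954900
step 2 [2y] zero: DF = P = 9213/10000 ≈ 0.921300
step 3 [3y] zero: DF = P = 2187/2500 ≈ 0.874800
step 4 [4y] zero: DF = P = 8419/10000 ≈ 0.841900
step 5 [5y] zero: DF = P = 419/500 ≈ 0.838000
step 6 [6y] zero: DF = P = 8177/10000 ≈ 0.817700
step 7 [7y] zero: DF = P = 7871/10000 ≈ 0.787100
step 8 [8y] zero: DF = P = 474/625 ≈ 0.758400

1 1 9549/10000
2 2 9213/10000
3 3 2187/2500
4 4 8419/10000
5 5 419/500
6 6 8177/10000
7 7 7871/10000
8 8 474/625
DF(1y) = 9549/10000 ≈ 0.954900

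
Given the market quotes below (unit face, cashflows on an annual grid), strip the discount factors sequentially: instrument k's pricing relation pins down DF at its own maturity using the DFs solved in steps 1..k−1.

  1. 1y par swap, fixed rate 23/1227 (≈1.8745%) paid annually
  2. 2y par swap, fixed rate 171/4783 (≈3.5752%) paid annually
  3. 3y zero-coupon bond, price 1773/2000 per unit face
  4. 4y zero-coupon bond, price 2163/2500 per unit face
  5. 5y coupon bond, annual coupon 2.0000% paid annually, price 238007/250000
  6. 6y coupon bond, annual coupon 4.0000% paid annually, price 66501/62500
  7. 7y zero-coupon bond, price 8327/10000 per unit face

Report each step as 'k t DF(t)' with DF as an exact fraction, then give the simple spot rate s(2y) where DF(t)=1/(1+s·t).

step 1 [1y] swap r/1=23/1227: DF=(1 − 23/1227·(0))/(1+23/1227) = 1227/1250 ≈ 0.981600
step 2 [2y] swap r/1=171/4783: DF=(1 − 171/4783·(0.981600))/(1+171/4783) = 2329/2500 ≈ 0.931600
step 3 [3y] zero: DF = P = 1773/2000 ≈ 0.886500
step 4 [4y] zero: DF = P = 2163/2500 ≈ 0.865200
step 5 [5y] bond c/1=1/50: DF=(238007/250000 − 1/50·(0.981600+0.931600+0.886500+0.865200))/(1+1/50) = 1723/2000 ≈ 0.861500
step 6 [6y] bond c/1=1/25: DF=(66501/62500 − 1/25·(0.981600+0.931600+0.886500+0.865200+0.861500))/(1+1/25) = 849/1000 ≈ 0.849000
step 7 [7y] zero: DF = P = 8327/10000 ≈ 0.832700

1 1 1227/1250
2 2 2329/2500
3 3 1773/2000
4 4 2163/2500
5 5 1723/2000
6 6 849/1000
7 7 8327/10000
s(2y) = (1/(2329/2500) − 1)/(2) = 171/4658 ≈ 3.6711%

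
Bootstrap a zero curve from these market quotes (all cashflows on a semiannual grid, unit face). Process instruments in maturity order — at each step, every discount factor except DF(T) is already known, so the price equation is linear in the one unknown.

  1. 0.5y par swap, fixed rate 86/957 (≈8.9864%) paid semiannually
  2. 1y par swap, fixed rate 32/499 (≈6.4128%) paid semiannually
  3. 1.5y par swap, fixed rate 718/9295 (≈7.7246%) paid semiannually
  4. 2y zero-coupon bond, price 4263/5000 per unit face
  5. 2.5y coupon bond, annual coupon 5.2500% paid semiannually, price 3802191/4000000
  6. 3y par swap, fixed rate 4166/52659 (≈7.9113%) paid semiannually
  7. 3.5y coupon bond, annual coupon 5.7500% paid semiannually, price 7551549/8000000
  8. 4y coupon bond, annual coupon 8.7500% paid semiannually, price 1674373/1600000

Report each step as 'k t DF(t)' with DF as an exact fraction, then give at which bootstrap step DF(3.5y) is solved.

step 1 [0.5y] swap r/2=43/957: DF=(1 − 43/957·(0))/(1+43/957) = 957/1000 ≈ 0.957000
step 2 [1y] swap r/2=16/499: DF=(1 − 16/499·(0.957000))/(1+16/499) = 587/625 ≈ 0.939200
step 3 [1.5y] swap r/2=359/9295: DF=(1 − 359/9295·(0.957000+0.939200))/(1+359/9295) = 8923/10000 ≈ 0.892300
step 4 [2y] zero: DF = P = 4263/5000 ≈ 0.852600
step 5 [2.5y] bond c/2=21/800: DF=(3802191/4000000 − 21/800·(0.957000+0.939200+0.892300+0.852600))/(1+21/800) = 8331/10000 ≈ 0.833100
step 6 [3y] swap r/2=2083/52659: DF=(1 − 2083/52659·(0.957000+0.939200+0.892300+0.852600+0.833100))/(1+2083/52659) = 7917/10000 ≈ 0.791700
step 7 [3.5y] bond c/2=23/800: DF=(7551549/8000000 − 23/800·(0.957000+0.939200+0.892300+0.852600+0.833100+0.791700))/(1+23/800) = 963/1250 ≈ 0.770400
step 8 [4y] bond c/2=7/160: DF=(1674373/1600000 − 7/160·(0.957000+0.939200+0.892300+0.852600+0.833100+0.791700+0.770400))/(1+7/160) = 937/1250 ≈ 0.749600

1 1/2 957/1000
2 1 587/625
3 3/2 8923/10000
4 2 4263/5000
5 5/2 8331/10000
6 3 7917/10000
7 7/2 963/1250
8 4 937/1250
DF(3.5y) is solved at step 7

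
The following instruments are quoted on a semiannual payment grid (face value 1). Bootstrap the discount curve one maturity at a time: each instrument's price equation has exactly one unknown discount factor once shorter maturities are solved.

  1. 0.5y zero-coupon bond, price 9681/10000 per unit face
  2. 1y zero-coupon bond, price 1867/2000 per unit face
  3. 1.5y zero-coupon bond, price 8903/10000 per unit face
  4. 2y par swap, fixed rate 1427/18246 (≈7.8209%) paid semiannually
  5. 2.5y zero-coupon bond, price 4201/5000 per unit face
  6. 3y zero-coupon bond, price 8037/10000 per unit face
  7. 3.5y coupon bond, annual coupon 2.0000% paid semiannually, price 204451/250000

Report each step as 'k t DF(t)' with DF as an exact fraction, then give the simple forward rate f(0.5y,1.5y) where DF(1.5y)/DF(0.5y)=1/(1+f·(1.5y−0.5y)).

1 1/2 9681/10000
2 1 1867/2000
3 3/2 8903/10000
4 2 8573/10000
5 5/2 4201/5000
6 3 8037/10000
7 7/2 7573/10000
f(0.5y,1.5y) = ((9681/10000)/(8903/10000) − 1)/(1) = 778/8903 ≈ 8.7386%

step 1 [0.5y] zero: DF = P = 9681/10000 ≈ 0.968100
step 2 [1y] zero: DF = P = 1867/2000 ≈ 0.933500
step 3 [1.5y] zero: DF = P = 8903/10000 ≈ 0.890300
step 4 [2y] swap r/2=1427/36492: DF=(1 − 1427/36492·(0.968100+0.933500+0.890300))/(1+1427/36492) = 8573/10000 ≈ 0.857300
step 5 [2.5y] zero: DF = P = 4201/5000 ≈ 0.840200
step 6 [3y] zero: DF = P = 8037/10000 ≈ 0.803700
step 7 [3.5y] bond c/2=1/100: DF=(204451/250000 − 1/100·(0.968100+0.933500+0.890300+0.857300+0.840200+0.803700))/(1+1/100) = 7573/10000 ≈ 0.757300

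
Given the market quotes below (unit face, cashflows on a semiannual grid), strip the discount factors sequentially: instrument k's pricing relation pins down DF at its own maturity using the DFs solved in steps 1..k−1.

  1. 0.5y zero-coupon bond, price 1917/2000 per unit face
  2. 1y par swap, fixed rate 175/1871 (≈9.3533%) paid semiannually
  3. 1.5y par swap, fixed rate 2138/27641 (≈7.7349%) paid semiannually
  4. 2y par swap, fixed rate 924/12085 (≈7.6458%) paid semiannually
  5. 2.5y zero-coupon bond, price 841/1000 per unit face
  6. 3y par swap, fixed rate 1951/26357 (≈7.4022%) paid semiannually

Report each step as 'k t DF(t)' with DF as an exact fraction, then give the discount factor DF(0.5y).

step 1 [0.5y] zero: DF = P = 1917/2000 ≈ 0.958500
step 2 [1y] swap r/2=175/3742: DF=(1 − 175/3742·(0.958500))/(1+175/3742) = 73/80 ≈ 0.912500
step 3 [1.5y] swap r/2=1069/27641: DF=(1 − 1069/27641·(0.958500+0.912500))/(1+1069/27641) = 8931/10000 ≈ 0.893100
step 4 [2y] swap r/2=462/12085: DF=(1 − 462/12085·(0.958500+0.912500+0.893100))/(1+462/12085) = 4307/5000 ≈ 0.861400
step 5 [2.5y] zero: DF = P = 841/1000 ≈ 0.841000
step 6 [3y] swap r/2=1951/52714: DF=(1 − 1951/52714·(0.958500+0.912500+0.893100+0.861400+0.841000))/(1+1951/52714) = 8049/10000 ≈ 0.804900

1 1/2 1917/2000
2 1 73/80
3 3/2 8931/10000
4 2 4307/5000
5 5/2 841/1000
6 3 8049/10000
DF(0.5y) = 1917/2000 ≈ 0.958500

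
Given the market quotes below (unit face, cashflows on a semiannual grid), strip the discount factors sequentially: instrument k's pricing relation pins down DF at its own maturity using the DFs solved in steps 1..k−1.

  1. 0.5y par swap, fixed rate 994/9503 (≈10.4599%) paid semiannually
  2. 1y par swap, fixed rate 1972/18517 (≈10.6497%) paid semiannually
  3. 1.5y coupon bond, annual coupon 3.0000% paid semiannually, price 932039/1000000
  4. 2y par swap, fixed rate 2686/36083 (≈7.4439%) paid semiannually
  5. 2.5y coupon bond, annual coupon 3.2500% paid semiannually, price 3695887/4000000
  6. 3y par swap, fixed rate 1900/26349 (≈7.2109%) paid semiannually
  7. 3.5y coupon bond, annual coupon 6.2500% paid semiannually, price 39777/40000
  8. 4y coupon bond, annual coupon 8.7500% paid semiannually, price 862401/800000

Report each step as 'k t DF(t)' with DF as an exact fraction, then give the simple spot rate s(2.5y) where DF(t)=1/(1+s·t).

1 1/2 9503/10000
2 1 4507/5000
3 3/2 8909/10000
4 2 8657/10000
5 5/2 1703/2000
6 3 81/100
7 7/2 4023/5000
8 4 3891/5000
s(2.5y) = (1/(1703/2000) − 1)/(5/2) = 594/8515 ≈ 6.9759%

step 1 [0.5y] swap r/2=497/9503: DF=(1 − 497/9503·(0))/(1+497/9503) = 9503/10000 ≈ 0.950300
step 2 [1y] swap r/2=986/18517: DF=(1 − 986/18517·(0.950300))/(1+986/18517) = 4507/5000 ≈ 0.901400
step 3 [1.5y] bond c/2=3/200: DF=(932039/1000000 − 3/200·(0.950300+0.901400))/(1+3/200) = 8909/10000 ≈ 0.890900
step 4 [2y] swap r/2=1343/36083: DF=(1 − 1343/36083·(0.950300+0.901400+0.890900))/(1+1343/36083) = 8657/10000 ≈ 0.865700
step 5 [2.5y] bond c/2=13/800: DF=(3695887/4000000 − 13/800·(0.950300+0.901400+0.890900+0.865700))/(1+13/800) = 1703/2000 ≈ 0.851500
step 6 [3y] swap r/2=950/26349: DF=(1 − 950/26349·(0.950300+0.901400+0.890900+0.865700+0.851500))/(1+950/26349) = 81/100 ≈ 0.810000
step 7 [3.5y] bond c/2=1/32: DF=(39777/40000 − 1/32·(0.950300+0.901400+0.890900+0.865700+0.851500+0.810000))/(1+1/32) = 4023/5000 ≈ 0.804600
step 8 [4y] bond c/2=7/160: DF=(862401/800000 − 7/160·(0.950300+0.901400+0.890900+0.865700+0.851500+0.810000+0.804600))/(1+7/160) = 3891/5000 ≈ 0.778200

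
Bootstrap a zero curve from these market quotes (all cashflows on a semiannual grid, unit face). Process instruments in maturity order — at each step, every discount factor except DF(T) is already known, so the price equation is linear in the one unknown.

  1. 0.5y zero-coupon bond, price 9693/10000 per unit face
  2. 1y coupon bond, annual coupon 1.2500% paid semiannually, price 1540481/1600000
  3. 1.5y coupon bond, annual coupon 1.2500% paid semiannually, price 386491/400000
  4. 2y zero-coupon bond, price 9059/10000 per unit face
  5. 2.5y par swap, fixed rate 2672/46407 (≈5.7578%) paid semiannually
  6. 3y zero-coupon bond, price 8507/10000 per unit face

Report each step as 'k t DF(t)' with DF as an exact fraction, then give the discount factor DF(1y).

step 1 [0.5y] zero: DF = P = 9693/10000 ≈ 0.969300
step 2 [1y] bond c/2=1/160: DF=(1540481/1600000 − 1/160·(0.969300))/(1+1/160) = 2377/2500 ≈ 0.950800
step 3 [1.5y] bond c/2=1/160: DF=(386491/400000 − 1/160·(0.969300+0.950800))/(1+1/160) = 9483/10000 ≈ 0.948300
step 4 [2y] zero: DF = P = 9059/10000 ≈ 0.905900
step 5 [2.5y] swap r/2=1336/46407: DF=(1 − 1336/46407·(0.969300+0.950800+0.948300+0.905900))/(1+1336/46407) = 1083/1250 ≈ 0.866400
step 6 [3y] zero: DF = P = 8507/10000 ≈ 0.850700

1 1/2 9693/10000
2 1 2377/2500
3 3/2 9483/10000
4 2 9059/10000
5 5/2 1083/1250
6 3 8507/10000
DF(1y) = 2377/2500 ≈ 0.950800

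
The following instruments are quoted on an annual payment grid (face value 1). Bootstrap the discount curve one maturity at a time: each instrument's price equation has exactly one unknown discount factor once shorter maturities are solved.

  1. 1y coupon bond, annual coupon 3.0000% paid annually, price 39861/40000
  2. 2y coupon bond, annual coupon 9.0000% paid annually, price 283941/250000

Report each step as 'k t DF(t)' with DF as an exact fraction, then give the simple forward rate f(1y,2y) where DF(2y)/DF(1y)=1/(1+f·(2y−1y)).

1 1 387/400
2 2 9621/10000
f(1y,2y) = ((387/400)/(9621/10000) − 1)/(1) = 6/1069 ≈ 0.5613%

step 1 [1y] bond c/1=3/100: DF=(39861/40000 − 3/100·(0))/(1+3/100) = 387/400 ≈ 0.967500
step 2 [2y] bond c/1=9/100: DF=(283941/250000 − 9/100·(0.967500))/(1+9/100) = 9621/10000 ≈ 0.962100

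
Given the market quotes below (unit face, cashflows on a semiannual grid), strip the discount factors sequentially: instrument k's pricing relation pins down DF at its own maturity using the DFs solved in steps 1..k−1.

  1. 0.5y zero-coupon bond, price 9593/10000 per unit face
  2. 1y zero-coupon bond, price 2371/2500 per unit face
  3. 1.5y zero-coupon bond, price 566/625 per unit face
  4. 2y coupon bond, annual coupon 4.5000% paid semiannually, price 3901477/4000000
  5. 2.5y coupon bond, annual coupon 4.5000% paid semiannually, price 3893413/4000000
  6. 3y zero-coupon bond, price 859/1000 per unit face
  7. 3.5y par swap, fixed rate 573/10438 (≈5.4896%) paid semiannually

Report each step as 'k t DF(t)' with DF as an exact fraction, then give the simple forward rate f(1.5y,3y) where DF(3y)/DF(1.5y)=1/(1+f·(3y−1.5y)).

1 1/2 9593/10000
2 1 2371/2500
3 3/2 566/625
4 2 223/250
5 5/2 544/625
6 3 859/1000
7 7/2 8281/10000
f(1.5y,3y) = ((566/625)/(859/1000) − 1)/(3/2) = 466/12885 ≈ 3.6166%

step 1 [0.5y] zero: DF = P = 9593/10000 ≈ 0.959300
step 2 [1y] zero: DF = P = 2371/2500 ≈ 0.948400
step 3 [1.5y] zero: DF = P = 566/625 ≈ 0.905600
step 4 [2y] bond c/2=9/400: DF=(3901477/4000000 − 9/400·(0.959300+0.948400+0.905600))/(1+9/400) = 223/250 ≈ 0.892000
step 5 [2.5y] bond c/2=9/400: DF=(3893413/4000000 − 9/400·(0.959300+0.948400+0.905600+0.892000))/(1+9/400) = 544/625 ≈ 0.870400
step 6 [3y] zero: DF = P = 859/1000 ≈ 0.859000
step 7 [3.5y] swap r/2=573/20876: DF=(1 − 573/20876·(0.959300+0.948400+0.905600+0.892000+0.870400+0.859000))/(1+573/20876) = 8281/10000 ≈ 0.828100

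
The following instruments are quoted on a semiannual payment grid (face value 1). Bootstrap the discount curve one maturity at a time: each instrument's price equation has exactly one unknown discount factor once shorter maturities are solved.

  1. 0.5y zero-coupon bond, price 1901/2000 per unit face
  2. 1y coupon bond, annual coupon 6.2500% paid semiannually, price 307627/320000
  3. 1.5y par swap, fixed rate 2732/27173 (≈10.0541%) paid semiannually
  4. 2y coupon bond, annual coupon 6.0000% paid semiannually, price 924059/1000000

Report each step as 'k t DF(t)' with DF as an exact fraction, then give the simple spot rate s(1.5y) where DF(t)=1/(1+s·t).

1 1/2 1901/2000
2 1 4517/5000
3 3/2 4317/5000
4 2 409/500
s(1.5y) = (1/(4317/5000) − 1)/(3/2) = 1366/12951 ≈ 10.5474%

step 1 [0.5y] zero: DF = P = 1901/2000 ≈ 0.950500
step 2 [1y] bond c/2=1/32: DF=(307627/320000 − 1/32·(0.950500))/(1+1/32) = 4517/5000 ≈ 0.903400
step 3 [1.5y] swap r/2=1366/27173: DF=(1 − 1366/27173·(0.950500+0.903400))/(1+1366/27173) = 4317/5000 ≈ 0.863400
step 4 [2y] bond c/2=3/100: DF=(924059/1000000 − 3/100·(0.950500+0.903400+0.863400))/(1+3/100) = 409/500 ≈ 0.818000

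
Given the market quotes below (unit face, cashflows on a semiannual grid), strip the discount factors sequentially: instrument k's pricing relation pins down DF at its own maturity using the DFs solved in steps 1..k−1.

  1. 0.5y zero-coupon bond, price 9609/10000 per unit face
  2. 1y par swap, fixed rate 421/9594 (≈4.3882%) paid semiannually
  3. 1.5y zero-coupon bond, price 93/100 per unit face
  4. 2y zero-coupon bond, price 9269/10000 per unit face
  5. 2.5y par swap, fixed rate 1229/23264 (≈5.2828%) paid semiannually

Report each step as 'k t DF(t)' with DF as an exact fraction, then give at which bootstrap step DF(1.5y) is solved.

1 1/2 9609/10000
2 1 9579/10000
3 3/2 93/100
4 2 9269/10000
5 5/2 8771/10000
DF(1.5y) is solved at step 3

step 1 [0.5y] zero: DF = P = 9609/10000 ≈ 0.960900
step 2 [1y] swap r/2=421/19188: DF=(1 − 421/19188·(0.960900))/(1+421/19188) = 9579/10000 ≈ 0.957900
step 3 [1.5y] zero: DF = P = 93/100 ≈ 0.930000
step 4 [2y] zero: DF = P = 9269/10000 ≈ 0.926900
step 5 [2.5y] swap r/2=1229/46528: DF=(1 − 1229/46528·(0.960900+0.957900+0.930000+0.926900))/(1+1229/46528) = 8771/10000 ≈ 0.877100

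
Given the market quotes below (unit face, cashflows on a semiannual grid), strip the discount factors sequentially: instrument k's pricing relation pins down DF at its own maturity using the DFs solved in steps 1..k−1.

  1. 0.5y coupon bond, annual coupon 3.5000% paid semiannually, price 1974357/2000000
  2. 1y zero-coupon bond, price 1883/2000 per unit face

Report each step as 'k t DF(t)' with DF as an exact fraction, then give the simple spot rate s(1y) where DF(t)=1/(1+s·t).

step 1 [0.5y] bond c/2=7/400: DF=(1974357/2000000 − 7/400·(0))/(1+7/400) = 4851/5000 ≈ 0.970200
step 2 [1y] zero: DF = P = 1883/2000 ≈ 0.941500

1 1/2 4851/5000
2 1 1883/2000
s(1y) = (1/(1883/2000) − 1)/(1) = 117/1883 ≈ 6.2135%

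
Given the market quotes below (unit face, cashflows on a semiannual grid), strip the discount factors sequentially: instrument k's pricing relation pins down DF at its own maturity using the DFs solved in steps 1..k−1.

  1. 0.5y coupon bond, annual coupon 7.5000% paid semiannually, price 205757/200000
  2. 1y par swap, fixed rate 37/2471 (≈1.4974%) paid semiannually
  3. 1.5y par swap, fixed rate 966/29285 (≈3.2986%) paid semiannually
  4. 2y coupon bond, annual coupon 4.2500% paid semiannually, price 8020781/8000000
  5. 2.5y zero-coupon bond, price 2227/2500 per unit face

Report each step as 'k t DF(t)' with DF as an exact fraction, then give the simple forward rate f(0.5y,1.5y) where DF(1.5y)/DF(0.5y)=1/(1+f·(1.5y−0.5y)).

1 1/2 2479/2500
2 1 2463/2500
3 3/2 9517/10000
4 2 1151/1250
5 5/2 2227/2500
f(0.5y,1.5y) = ((2479/2500)/(9517/10000) − 1)/(1) = 399/9517 ≈ 4.1925%

step 1 [0.5y] bond c/2=3/80: DF=(205757/200000 − 3/80·(0))/(1+3/80) = 2479/2500 ≈ 0.991600
step 2 [1y] swap r/2=37/4942: DF=(1 − 37/4942·(0.991600))/(1+37/4942) = 2463/2500 ≈ 0.985200
step 3 [1.5y] swap r/2=483/29285: DF=(1 − 483/29285·(0.991600+0.985200))/(1+483/29285) = 9517/10000 ≈ 0.951700
step 4 [2y] bond c/2=17/800: DF=(8020781/8000000 − 17/800·(0.991600+0.985200+0.951700))/(1+17/800) = 1151/1250 ≈ 0.920800
step 5 [2.5y] zero: DF = P = 2227/2500 ≈ 0.890800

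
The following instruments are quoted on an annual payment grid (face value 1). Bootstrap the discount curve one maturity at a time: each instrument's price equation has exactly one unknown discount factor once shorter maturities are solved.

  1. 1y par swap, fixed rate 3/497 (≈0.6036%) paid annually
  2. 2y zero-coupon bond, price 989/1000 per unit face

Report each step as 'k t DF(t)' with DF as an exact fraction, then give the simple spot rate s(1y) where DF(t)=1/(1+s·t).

1 1 497/500
2 2 989/1000
s(1y) = (1/(497/500) − 1)/(1) = 3/497 ≈ 0.6036%

step 1 [1y] swap r/1=3/497: DF=(1 − 3/497·(0))/(1+3/497) = 497/500 ≈ 0.994000
step 2 [2y] zero: DF = P = 989/1000 ≈ 0.989000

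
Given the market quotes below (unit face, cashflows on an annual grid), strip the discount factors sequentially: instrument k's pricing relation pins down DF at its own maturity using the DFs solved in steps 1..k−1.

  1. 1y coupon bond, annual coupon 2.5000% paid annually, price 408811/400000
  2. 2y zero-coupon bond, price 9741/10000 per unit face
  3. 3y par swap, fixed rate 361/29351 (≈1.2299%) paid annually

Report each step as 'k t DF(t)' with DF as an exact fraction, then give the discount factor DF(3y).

1 1 9971/10000
2 2 9741/10000
3 3 9639/10000
DF(3y) = 9639/10000 ≈ 0.963900

step 1 [1y] bond c/1=1/40: DF=(408811/400000 − 1/40·(0))/(1+1/40) = 9971/10000 ≈ 0.997100
step 2 [2y] zero: DF = P = 9741/10000 ≈ 0.974100
step 3 [3y] swap r/1=361/29351: DF=(1 − 361/29351·(0.997100+0.974100))/(1+361/29351) = 9639/10000 ≈ 0.963900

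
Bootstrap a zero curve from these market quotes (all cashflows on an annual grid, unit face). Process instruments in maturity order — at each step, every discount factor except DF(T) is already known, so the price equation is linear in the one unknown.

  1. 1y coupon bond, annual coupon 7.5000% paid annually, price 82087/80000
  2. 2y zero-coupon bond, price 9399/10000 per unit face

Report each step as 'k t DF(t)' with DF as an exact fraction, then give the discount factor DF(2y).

step 1 [1y] bond c/1=3/40: DF=(82087/80000 − 3/40·(0))/(1+3/40) = 1909/2000 ≈ 0.954500
step 2 [2y] zero: DF = P = 9399/10000 ≈ 0.939900

1 1 1909/2000
2 2 9399/10000
DF(2y) = 9399/10000 ≈ 0.939900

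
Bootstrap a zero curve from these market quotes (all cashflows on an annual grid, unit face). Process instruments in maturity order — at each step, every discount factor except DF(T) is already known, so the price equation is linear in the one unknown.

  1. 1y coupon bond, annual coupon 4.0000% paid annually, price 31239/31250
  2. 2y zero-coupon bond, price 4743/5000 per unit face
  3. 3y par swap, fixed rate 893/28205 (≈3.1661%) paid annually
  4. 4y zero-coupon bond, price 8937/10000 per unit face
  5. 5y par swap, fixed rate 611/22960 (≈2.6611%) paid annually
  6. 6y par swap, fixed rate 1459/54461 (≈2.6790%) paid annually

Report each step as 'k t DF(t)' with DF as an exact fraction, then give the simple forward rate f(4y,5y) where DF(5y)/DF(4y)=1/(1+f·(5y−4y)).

1 1 2403/2500
2 2 4743/5000
3 3 9107/10000
4 4 8937/10000
5 5 4389/5000
6 6 8541/10000
f(4y,5y) = ((8937/10000)/(4389/5000) − 1)/(1) = 53/2926 ≈ 1.8113%

step 1 [1y] bond c/1=1/25: DF=(31239/31250 − 1/25·(0))/(1+1/25) = 2403/2500 ≈ 0.961200
step 2 [2y] zero: DF = P = 4743/5000 ≈ 0.948600
step 3 [3y] swap r/1=893/28205: DF=(1 − 893/28205·(0.961200+0.948600))/(1+893/28205) = 9107/10000 ≈ 0.910700
step 4 [4y] zero: DF = P = 8937/10000 ≈ 0.893700
step 5 [5y] swap r/1=611/22960: DF=(1 − 611/22960·(0.961200+0.948600+0.910700+0.893700))/(1+611/22960) = 4389/5000 ≈ 0.877800
step 6 [6y] swap r/1=1459/54461: DF=(1 − 1459/54461·(0.961200+0.948600+0.910700+0.893700+0.877800))/(1+1459/54461) = 8541/10000 ≈ 0.854100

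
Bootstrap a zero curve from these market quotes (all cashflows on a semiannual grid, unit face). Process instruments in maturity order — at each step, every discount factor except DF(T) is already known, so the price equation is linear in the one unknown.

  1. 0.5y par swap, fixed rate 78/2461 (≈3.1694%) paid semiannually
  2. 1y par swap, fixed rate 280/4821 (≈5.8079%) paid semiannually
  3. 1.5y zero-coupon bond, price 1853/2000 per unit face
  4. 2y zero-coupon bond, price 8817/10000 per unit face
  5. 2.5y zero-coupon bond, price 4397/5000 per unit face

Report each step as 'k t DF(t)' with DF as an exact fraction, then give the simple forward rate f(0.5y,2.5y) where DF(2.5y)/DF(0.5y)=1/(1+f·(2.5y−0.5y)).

1 1/2 2461/2500
2 1 118/125
3 3/2 1853/2000
4 2 8817/10000
5 5/2 4397/5000
f(0.5y,2.5y) = ((2461/2500)/(4397/5000) − 1)/(2) = 525/8794 ≈ 5.9700%

step 1 [0.5y] swap r/2=39/2461: DF=(1 − 39/2461·(0))/(1+39/2461) = 2461/2500 ≈ 0.984400
step 2 [1y] swap r/2=140/4821: DF=(1 − 140/4821·(0.984400))/(1+140/4821) = 118/125 ≈ 0.944000
step 3 [1.5y] zero: DF = P = 1853/2000 ≈ 0.926500
step 4 [2y] zero: DF = P = 8817/10000 ≈ 0.881700
step 5 [2.5y] zero: DF = P = 4397/5000 ≈ 0.879400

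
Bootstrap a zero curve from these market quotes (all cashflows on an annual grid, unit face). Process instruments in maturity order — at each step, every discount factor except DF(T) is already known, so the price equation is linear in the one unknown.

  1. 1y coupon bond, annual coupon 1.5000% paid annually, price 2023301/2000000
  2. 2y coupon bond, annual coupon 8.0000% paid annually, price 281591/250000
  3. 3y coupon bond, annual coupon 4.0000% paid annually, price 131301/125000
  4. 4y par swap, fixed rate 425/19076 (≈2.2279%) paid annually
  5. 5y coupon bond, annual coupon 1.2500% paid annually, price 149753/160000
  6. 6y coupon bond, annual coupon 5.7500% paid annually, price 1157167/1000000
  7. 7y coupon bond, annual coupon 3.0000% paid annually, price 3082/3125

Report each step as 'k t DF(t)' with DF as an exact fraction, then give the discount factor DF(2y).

step 1 [1y] bond c/1=3/200: DF=(2023301/2000000 − 3/200·(0))/(1+3/200) = 9967/10000 ≈ 0.996700
step 2 [2y] bond c/1=2/25: DF=(281591/250000 − 2/25·(0.996700))/(1+2/25) = 9691/10000 ≈ 0.969100
step 3 [3y] bond c/1=1/25: DF=(131301/125000 − 1/25·(0.996700+0.969100))/(1+1/25) = 584/625 ≈ 0.934400
step 4 [4y] swap r/1=425/19076: DF=(1 − 425/19076·(0.996700+0.969100+0.934400))/(1+425/19076) = 183/200 ≈ 0.915000
step 5 [5y] bond c/1=1/80: DF=(149753/160000 − 1/80·(0.996700+0.969100+0.934400+0.915000))/(1+1/80) = 8773/10000 ≈ 0.877300
step 6 [6y] bond c/1=23/400: DF=(1157167/1000000 − 23/400·(0.996700+0.969100+0.934400+0.915000+0.877300))/(1+23/400) = 8391/10000 ≈ 0.839100
step 7 [7y] bond c/1=3/100: DF=(3082/3125 − 3/100·(0.996700+0.969100+0.934400+0.915000+0.877300+0.839100))/(1+3/100) = 1991/2500 ≈ 0.796400

1 1 9967/10000
2 2 9691/10000
3 3 584/625
4 4 183/200
5 5 8773/10000
6 6 8391/10000
7 7 1991/2500
DF(2y) = 9691/10000 ≈ 0.969100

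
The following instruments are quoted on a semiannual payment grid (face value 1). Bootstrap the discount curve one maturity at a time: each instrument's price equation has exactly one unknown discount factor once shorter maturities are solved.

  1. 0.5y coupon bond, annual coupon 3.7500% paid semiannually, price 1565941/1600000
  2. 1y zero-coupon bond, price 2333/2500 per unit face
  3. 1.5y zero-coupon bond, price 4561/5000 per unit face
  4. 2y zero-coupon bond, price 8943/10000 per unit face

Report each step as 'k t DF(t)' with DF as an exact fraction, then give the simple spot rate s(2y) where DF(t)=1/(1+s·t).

1 1/2 9607/10000
2 1 2333/2500
3 3/2 4561/5000
4 2 8943/10000
s(2y) = (1/(8943/10000) − 1)/(2) = 1057/17886 ≈ 5.9097%

step 1 [0.5y] bond c/2=3/160: DF=(1565941/1600000 − 3/160·(0))/(1+3/160) = 9607/10000 ≈ 0.960700
step 2 [1y] zero: DF = P = 2333/2500 ≈ 0.933200
step 3 [1.5y] zero: DF = P = 4561/5000 ≈ 0.912200
step 4 [2y] zero: DF = P = 8943/10000 ≈ 0.894300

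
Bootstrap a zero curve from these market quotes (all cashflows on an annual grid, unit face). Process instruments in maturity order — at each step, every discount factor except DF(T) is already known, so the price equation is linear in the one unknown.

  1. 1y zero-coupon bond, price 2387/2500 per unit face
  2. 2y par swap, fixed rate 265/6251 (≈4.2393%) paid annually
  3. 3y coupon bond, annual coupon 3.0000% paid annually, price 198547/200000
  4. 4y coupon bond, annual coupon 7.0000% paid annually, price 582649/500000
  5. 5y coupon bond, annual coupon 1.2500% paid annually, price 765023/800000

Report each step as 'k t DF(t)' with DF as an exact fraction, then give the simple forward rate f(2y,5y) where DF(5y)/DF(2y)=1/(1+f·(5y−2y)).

1 1 2387/2500
2 2 1841/2000
3 3 2273/2500
4 4 9069/10000
5 5 8989/10000
f(2y,5y) = ((1841/2000)/(8989/10000) − 1)/(3) = 72/8989 ≈ 0.8010%

step 1 [1y] zero: DF = P = 2387/2500 ≈ 0.954800
step 2 [2y] swap r/1=265/6251: DF=(1 − 265/6251·(0.954800))/(1+265/6251) = 1841/2000 ≈ 0.920500
step 3 [3y] bond c/1=3/100: DF=(198547/200000 − 3/100·(0.954800+0.920500))/(1+3/100) = 2273/2500 ≈ 0.909200
step 4 [4y] bond c/1=7/100: DF=(582649/500000 − 7/100·(0.954800+0.920500+0.909200))/(1+7/100) = 9069/10000 ≈ 0.906900
step 5 [5y] bond c/1=1/80: DF=(765023/800000 − 1/80·(0.954800+0.920500+0.909200+0.906900))/(1+1/80) = 8989/10000 ≈ 0.898900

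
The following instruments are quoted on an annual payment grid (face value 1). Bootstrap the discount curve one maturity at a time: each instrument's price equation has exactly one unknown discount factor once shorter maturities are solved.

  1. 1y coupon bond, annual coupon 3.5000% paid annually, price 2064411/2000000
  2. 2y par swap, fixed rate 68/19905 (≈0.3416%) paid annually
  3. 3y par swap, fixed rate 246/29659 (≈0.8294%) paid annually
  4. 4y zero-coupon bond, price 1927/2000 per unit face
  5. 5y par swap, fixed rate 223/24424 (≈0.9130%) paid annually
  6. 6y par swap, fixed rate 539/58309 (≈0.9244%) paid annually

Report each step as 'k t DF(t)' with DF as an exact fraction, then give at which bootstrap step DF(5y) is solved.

1 1 9973/10000
2 2 2483/2500
3 3 4877/5000
4 4 1927/2000
5 5 4777/5000
6 6 9461/10000
DF(5y) is solved at step 5

step 1 [1y] bond c/1=7/200: DF=(2064411/2000000 − 7/200·(0))/(1+7/200) = 9973/10000 ≈ 0.997300
step 2 [2y] swap r/1=68/19905: DF=(1 − 68/19905·(0.997300))/(1+68/19905) = 2483/2500 ≈ 0.993200
step 3 [3y] swap r/1=246/29659: DF=(1 − 246/29659·(0.997300+0.993200))/(1+246/29659) = 4877/5000 ≈ 0.975400
step 4 [4y] zero: DF = P = 1927/2000 ≈ 0.963500
step 5 [5y] swap r/1=223/24424: DF=(1 − 223/24424·(0.997300+0.993200+0.975400+0.963500))/(1+223/24424) = 4777/5000 ≈ 0.955400
step 6 [6y] swap r/1=539/58309: DF=(1 − 539/58309·(0.997300+0.993200+0.975400+0.963500+0.955400))/(1+539/58309) = 9461/10000 ≈ 0.946100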